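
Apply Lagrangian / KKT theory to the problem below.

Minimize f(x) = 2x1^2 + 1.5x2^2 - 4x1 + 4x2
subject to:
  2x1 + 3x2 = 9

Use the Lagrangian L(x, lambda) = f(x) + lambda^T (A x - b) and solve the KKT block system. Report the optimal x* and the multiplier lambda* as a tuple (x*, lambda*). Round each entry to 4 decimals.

Form the Lagrangian:
  L(x, lambda) = (1/2) x^T Q x + c^T x + lambda^T (A x - b)
Stationarity (grad_x L = 0): Q x + c + A^T lambda = 0.
Primal feasibility: A x = b.

This gives the KKT block system:
  [ Q   A^T ] [ x     ]   [-c ]
  [ A    0  ] [ lambda ] = [ b ]

Solving the linear system:
  x*      = (2.375, 1.4167)
  lambda* = (-2.75)
  f(x*)   = 10.4583

x* = (2.375, 1.4167), lambda* = (-2.75)


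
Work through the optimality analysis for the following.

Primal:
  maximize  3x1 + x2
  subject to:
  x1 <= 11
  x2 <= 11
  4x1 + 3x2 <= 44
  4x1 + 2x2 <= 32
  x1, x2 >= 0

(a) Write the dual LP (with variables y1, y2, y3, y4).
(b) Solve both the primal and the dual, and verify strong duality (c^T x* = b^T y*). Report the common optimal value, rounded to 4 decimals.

The standard primal-dual pair for 'max c^T x s.t. A x <= b, x >= 0' is:
  Dual:  min b^T y  s.t.  A^T y >= c,  y >= 0.

So the dual LP is:
  minimize  11y1 + 11y2 + 44y3 + 32y4
  subject to:
    y1 + 4y3 + 4y4 >= 3
    y2 + 3y3 + 2y4 >= 1
    y1, y2, y3, y4 >= 0

Solving the primal: x* = (8, 0).
  primal value c^T x* = 24.
Solving the dual: y* = (0, 0, 0, 0.75).
  dual value b^T y* = 24.
Strong duality: c^T x* = b^T y*. Confirmed.

24


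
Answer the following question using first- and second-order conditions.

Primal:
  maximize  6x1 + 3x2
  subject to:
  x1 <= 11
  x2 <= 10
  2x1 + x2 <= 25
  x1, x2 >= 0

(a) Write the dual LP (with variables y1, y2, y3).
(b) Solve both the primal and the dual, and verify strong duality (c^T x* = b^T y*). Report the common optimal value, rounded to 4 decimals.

The standard primal-dual pair for 'max c^T x s.t. A x <= b, x >= 0' is:
  Dual:  min b^T y  s.t.  A^T y >= c,  y >= 0.

So the dual LP is:
  minimize  11y1 + 10y2 + 25y3
  subject to:
    y1 + 2y3 >= 6
    y2 + y3 >= 3
    y1, y2, y3 >= 0

Solving the primal: x* = (7.5, 10).
  primal value c^T x* = 75.
Solving the dual: y* = (0, 0, 3).
  dual value b^T y* = 75.
Strong duality: c^T x* = b^T y*. Confirmed.

75


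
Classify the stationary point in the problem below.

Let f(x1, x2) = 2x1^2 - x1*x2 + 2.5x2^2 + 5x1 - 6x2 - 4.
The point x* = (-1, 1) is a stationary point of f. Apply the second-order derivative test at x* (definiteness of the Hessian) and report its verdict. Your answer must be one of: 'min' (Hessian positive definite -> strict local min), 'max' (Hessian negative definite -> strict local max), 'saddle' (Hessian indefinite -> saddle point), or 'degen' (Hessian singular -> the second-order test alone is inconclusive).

Compute the Hessian H = grad^2 f:
  H = [[4, -1], [-1, 5]]
Verify stationarity: grad f(x*) = H x* + g = (0, 0).
Eigenvalues of H: 3.382, 5.618.
Both eigenvalues > 0, so H is positive definite -> x* is a strict local min.

min


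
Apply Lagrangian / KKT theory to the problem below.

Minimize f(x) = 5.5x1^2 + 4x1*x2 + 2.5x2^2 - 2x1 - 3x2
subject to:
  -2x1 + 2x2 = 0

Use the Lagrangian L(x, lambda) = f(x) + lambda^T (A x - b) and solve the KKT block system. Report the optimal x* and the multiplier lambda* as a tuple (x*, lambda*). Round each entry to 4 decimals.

Form the Lagrangian:
  L(x, lambda) = (1/2) x^T Q x + c^T x + lambda^T (A x - b)
Stationarity (grad_x L = 0): Q x + c + A^T lambda = 0.
Primal feasibility: A x = b.

This gives the KKT block system:
  [ Q   A^T ] [ x     ]   [-c ]
  [ A    0  ] [ lambda ] = [ b ]

Solving the linear system:
  x*      = (0.2083, 0.2083)
  lambda* = (0.5625)
  f(x*)   = -0.5208

x* = (0.2083, 0.2083), lambda* = (0.5625)


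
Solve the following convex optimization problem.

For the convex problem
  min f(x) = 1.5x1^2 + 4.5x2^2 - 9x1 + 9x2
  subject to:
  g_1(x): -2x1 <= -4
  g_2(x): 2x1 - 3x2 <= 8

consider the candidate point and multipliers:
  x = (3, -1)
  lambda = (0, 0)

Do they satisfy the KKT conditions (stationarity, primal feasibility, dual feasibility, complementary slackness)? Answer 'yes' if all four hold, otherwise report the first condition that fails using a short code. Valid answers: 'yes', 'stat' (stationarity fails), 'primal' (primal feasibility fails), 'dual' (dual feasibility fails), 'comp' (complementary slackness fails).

Gradient of f: grad f(x) = Q x + c = (0, 0)
Constraint values g_i(x) = a_i^T x - b_i:
  g_1((3, -1)) = -2
  g_2((3, -1)) = 1
Stationarity residual: grad f(x) + sum_i lambda_i a_i = (0, 0)
  -> stationarity OK
Primal feasibility (all g_i <= 0): FAILS
Dual feasibility (all lambda_i >= 0): OK
Complementary slackness (lambda_i * g_i(x) = 0 for all i): OK

Verdict: the first failing condition is primal_feasibility -> primal.

primal


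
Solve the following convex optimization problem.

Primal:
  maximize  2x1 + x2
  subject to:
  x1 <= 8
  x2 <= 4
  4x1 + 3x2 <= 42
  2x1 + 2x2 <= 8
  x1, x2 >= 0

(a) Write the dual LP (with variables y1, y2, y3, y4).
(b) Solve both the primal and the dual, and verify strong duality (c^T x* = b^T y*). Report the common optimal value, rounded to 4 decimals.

The standard primal-dual pair for 'max c^T x s.t. A x <= b, x >= 0' is:
  Dual:  min b^T y  s.t.  A^T y >= c,  y >= 0.

So the dual LP is:
  minimize  8y1 + 4y2 + 42y3 + 8y4
  subject to:
    y1 + 4y3 + 2y4 >= 2
    y2 + 3y3 + 2y4 >= 1
    y1, y2, y3, y4 >= 0

Solving the primal: x* = (4, 0).
  primal value c^T x* = 8.
Solving the dual: y* = (0, 0, 0, 1).
  dual value b^T y* = 8.
Strong duality: c^T x* = b^T y*. Confirmed.

8


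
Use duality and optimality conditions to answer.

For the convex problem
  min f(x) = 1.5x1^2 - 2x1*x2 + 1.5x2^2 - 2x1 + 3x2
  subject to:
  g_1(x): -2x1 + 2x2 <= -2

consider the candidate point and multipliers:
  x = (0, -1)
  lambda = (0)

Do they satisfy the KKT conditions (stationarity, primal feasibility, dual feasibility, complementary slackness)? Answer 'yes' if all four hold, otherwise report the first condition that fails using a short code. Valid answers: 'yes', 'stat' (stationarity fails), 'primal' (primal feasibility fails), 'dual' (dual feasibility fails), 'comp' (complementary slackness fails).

Gradient of f: grad f(x) = Q x + c = (0, 0)
Constraint values g_i(x) = a_i^T x - b_i:
  g_1((0, -1)) = 0
Stationarity residual: grad f(x) + sum_i lambda_i a_i = (0, 0)
  -> stationarity OK
Primal feasibility (all g_i <= 0): OK
Dual feasibility (all lambda_i >= 0): OK
Complementary slackness (lambda_i * g_i(x) = 0 for all i): OK

Verdict: yes, KKT holds.

yes


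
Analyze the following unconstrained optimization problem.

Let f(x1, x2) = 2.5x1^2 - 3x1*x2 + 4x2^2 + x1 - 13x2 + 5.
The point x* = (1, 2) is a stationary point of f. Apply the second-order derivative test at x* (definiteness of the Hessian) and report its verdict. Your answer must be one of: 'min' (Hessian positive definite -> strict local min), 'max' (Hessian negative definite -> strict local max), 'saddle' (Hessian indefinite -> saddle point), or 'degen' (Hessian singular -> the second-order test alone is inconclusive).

Compute the Hessian H = grad^2 f:
  H = [[5, -3], [-3, 8]]
Verify stationarity: grad f(x*) = H x* + g = (0, 0).
Eigenvalues of H: 3.1459, 9.8541.
Both eigenvalues > 0, so H is positive definite -> x* is a strict local min.

min


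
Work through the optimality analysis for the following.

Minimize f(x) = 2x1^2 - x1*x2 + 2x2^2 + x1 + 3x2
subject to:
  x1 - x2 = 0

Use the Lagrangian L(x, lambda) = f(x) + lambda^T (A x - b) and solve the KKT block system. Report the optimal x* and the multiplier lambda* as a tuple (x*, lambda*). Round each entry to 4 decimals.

Form the Lagrangian:
  L(x, lambda) = (1/2) x^T Q x + c^T x + lambda^T (A x - b)
Stationarity (grad_x L = 0): Q x + c + A^T lambda = 0.
Primal feasibility: A x = b.

This gives the KKT block system:
  [ Q   A^T ] [ x     ]   [-c ]
  [ A    0  ] [ lambda ] = [ b ]

Solving the linear system:
  x*      = (-0.6667, -0.6667)
  lambda* = (1)
  f(x*)   = -1.3333

x* = (-0.6667, -0.6667), lambda* = (1)


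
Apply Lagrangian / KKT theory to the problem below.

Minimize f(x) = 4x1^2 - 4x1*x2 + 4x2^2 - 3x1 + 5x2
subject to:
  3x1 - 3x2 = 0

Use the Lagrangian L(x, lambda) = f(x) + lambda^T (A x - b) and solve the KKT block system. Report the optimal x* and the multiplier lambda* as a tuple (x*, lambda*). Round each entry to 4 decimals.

Form the Lagrangian:
  L(x, lambda) = (1/2) x^T Q x + c^T x + lambda^T (A x - b)
Stationarity (grad_x L = 0): Q x + c + A^T lambda = 0.
Primal feasibility: A x = b.

This gives the KKT block system:
  [ Q   A^T ] [ x     ]   [-c ]
  [ A    0  ] [ lambda ] = [ b ]

Solving the linear system:
  x*      = (-0.25, -0.25)
  lambda* = (1.3333)
  f(x*)   = -0.25

x* = (-0.25, -0.25), lambda* = (1.3333)


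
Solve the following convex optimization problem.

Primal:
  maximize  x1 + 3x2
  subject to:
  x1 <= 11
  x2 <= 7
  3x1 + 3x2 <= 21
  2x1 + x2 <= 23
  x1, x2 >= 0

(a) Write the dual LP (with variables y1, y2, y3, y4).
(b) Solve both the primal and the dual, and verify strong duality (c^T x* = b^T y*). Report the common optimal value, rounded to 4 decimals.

The standard primal-dual pair for 'max c^T x s.t. A x <= b, x >= 0' is:
  Dual:  min b^T y  s.t.  A^T y >= c,  y >= 0.

So the dual LP is:
  minimize  11y1 + 7y2 + 21y3 + 23y4
  subject to:
    y1 + 3y3 + 2y4 >= 1
    y2 + 3y3 + y4 >= 3
    y1, y2, y3, y4 >= 0

Solving the primal: x* = (0, 7).
  primal value c^T x* = 21.
Solving the dual: y* = (0, 2, 0.3333, 0).
  dual value b^T y* = 21.
Strong duality: c^T x* = b^T y*. Confirmed.

21


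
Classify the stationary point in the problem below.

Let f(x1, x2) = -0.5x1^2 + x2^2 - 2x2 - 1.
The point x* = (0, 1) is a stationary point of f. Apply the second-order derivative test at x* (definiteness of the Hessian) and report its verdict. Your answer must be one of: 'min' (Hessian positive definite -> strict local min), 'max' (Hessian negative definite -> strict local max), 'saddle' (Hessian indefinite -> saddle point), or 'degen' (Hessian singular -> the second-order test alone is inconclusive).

Compute the Hessian H = grad^2 f:
  H = [[-1, 0], [0, 2]]
Verify stationarity: grad f(x*) = H x* + g = (0, 0).
Eigenvalues of H: -1, 2.
Eigenvalues have mixed signs, so H is indefinite -> x* is a saddle point.

saddle


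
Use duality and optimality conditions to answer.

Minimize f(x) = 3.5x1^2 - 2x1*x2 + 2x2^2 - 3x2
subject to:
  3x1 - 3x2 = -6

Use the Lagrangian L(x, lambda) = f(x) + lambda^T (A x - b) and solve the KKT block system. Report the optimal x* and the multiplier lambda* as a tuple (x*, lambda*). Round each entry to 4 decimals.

Form the Lagrangian:
  L(x, lambda) = (1/2) x^T Q x + c^T x + lambda^T (A x - b)
Stationarity (grad_x L = 0): Q x + c + A^T lambda = 0.
Primal feasibility: A x = b.

This gives the KKT block system:
  [ Q   A^T ] [ x     ]   [-c ]
  [ A    0  ] [ lambda ] = [ b ]

Solving the linear system:
  x*      = (-0.1429, 1.8571)
  lambda* = (1.5714)
  f(x*)   = 1.9286

x* = (-0.1429, 1.8571), lambda* = (1.5714)


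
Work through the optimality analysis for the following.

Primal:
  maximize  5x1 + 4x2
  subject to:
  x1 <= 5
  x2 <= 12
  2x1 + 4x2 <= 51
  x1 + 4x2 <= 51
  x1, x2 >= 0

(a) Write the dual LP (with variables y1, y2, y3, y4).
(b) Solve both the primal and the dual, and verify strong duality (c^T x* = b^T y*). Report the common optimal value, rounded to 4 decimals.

The standard primal-dual pair for 'max c^T x s.t. A x <= b, x >= 0' is:
  Dual:  min b^T y  s.t.  A^T y >= c,  y >= 0.

So the dual LP is:
  minimize  5y1 + 12y2 + 51y3 + 51y4
  subject to:
    y1 + 2y3 + y4 >= 5
    y2 + 4y3 + 4y4 >= 4
    y1, y2, y3, y4 >= 0

Solving the primal: x* = (5, 10.25).
  primal value c^T x* = 66.
Solving the dual: y* = (3, 0, 1, 0).
  dual value b^T y* = 66.
Strong duality: c^T x* = b^T y*. Confirmed.

66


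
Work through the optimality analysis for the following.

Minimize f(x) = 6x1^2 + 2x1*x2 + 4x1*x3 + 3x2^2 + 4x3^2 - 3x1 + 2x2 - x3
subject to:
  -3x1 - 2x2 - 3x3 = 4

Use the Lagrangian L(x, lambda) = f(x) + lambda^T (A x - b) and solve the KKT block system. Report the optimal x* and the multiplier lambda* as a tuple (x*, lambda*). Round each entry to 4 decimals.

Form the Lagrangian:
  L(x, lambda) = (1/2) x^T Q x + c^T x + lambda^T (A x - b)
Stationarity (grad_x L = 0): Q x + c + A^T lambda = 0.
Primal feasibility: A x = b.

This gives the KKT block system:
  [ Q   A^T ] [ x     ]   [-c ]
  [ A    0  ] [ lambda ] = [ b ]

Solving the linear system:
  x*      = (0.1483, -1.0957, -0.7512)
  lambda* = (-2.1388)
  f(x*)   = 3.3349

x* = (0.1483, -1.0957, -0.7512), lambda* = (-2.1388)


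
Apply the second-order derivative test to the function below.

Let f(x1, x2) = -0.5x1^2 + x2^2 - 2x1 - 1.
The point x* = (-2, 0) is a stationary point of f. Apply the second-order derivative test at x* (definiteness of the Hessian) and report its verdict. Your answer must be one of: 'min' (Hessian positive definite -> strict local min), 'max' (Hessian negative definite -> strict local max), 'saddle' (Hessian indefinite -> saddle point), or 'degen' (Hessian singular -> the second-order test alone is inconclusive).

Compute the Hessian H = grad^2 f:
  H = [[-1, 0], [0, 2]]
Verify stationarity: grad f(x*) = H x* + g = (0, 0).
Eigenvalues of H: -1, 2.
Eigenvalues have mixed signs, so H is indefinite -> x* is a saddle point.

saddle


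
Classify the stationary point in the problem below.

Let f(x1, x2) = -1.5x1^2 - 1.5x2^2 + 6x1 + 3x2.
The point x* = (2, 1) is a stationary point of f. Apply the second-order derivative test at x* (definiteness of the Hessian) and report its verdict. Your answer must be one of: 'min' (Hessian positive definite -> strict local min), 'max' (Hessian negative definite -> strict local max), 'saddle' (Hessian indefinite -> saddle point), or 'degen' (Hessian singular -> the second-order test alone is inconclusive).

Compute the Hessian H = grad^2 f:
  H = [[-3, 0], [0, -3]]
Verify stationarity: grad f(x*) = H x* + g = (0, 0).
Eigenvalues of H: -3, -3.
Both eigenvalues < 0, so H is negative definite -> x* is a strict local max.

max


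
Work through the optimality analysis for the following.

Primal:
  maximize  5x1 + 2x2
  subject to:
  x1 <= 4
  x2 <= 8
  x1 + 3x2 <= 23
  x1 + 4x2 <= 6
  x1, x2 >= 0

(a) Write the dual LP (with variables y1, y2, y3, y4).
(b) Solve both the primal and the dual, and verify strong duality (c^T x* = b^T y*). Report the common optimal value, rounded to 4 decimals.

The standard primal-dual pair for 'max c^T x s.t. A x <= b, x >= 0' is:
  Dual:  min b^T y  s.t.  A^T y >= c,  y >= 0.

So the dual LP is:
  minimize  4y1 + 8y2 + 23y3 + 6y4
  subject to:
    y1 + y3 + y4 >= 5
    y2 + 3y3 + 4y4 >= 2
    y1, y2, y3, y4 >= 0

Solving the primal: x* = (4, 0.5).
  primal value c^T x* = 21.
Solving the dual: y* = (4.5, 0, 0, 0.5).
  dual value b^T y* = 21.
Strong duality: c^T x* = b^T y*. Confirmed.

21


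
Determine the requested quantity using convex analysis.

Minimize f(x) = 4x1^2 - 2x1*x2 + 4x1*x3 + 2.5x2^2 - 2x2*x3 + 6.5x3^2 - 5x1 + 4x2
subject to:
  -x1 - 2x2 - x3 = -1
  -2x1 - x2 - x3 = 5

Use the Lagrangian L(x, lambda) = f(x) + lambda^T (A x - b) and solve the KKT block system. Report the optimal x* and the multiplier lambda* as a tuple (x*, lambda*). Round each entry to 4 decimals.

Form the Lagrangian:
  L(x, lambda) = (1/2) x^T Q x + c^T x + lambda^T (A x - b)
Stationarity (grad_x L = 0): Q x + c + A^T lambda = 0.
Primal feasibility: A x = b.

This gives the KKT block system:
  [ Q   A^T ] [ x     ]   [-c ]
  [ A    0  ] [ lambda ] = [ b ]

Solving the linear system:
  x*      = (-4.0351, 1.9649, 1.1053)
  lambda* = (25.386, -31.0877)
  f(x*)   = 104.4298

x* = (-4.0351, 1.9649, 1.1053), lambda* = (25.386, -31.0877)


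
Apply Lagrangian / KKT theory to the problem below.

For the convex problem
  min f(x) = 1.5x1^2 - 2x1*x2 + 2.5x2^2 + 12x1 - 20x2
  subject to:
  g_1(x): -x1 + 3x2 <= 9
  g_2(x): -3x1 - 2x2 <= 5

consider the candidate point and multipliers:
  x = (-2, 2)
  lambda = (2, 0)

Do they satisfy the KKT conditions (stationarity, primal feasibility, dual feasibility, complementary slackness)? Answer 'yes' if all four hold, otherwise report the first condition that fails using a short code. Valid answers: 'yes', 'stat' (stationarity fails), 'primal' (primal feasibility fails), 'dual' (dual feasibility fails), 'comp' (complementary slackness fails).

Gradient of f: grad f(x) = Q x + c = (2, -6)
Constraint values g_i(x) = a_i^T x - b_i:
  g_1((-2, 2)) = -1
  g_2((-2, 2)) = -3
Stationarity residual: grad f(x) + sum_i lambda_i a_i = (0, 0)
  -> stationarity OK
Primal feasibility (all g_i <= 0): OK
Dual feasibility (all lambda_i >= 0): OK
Complementary slackness (lambda_i * g_i(x) = 0 for all i): FAILS

Verdict: the first failing condition is complementary_slackness -> comp.

comp


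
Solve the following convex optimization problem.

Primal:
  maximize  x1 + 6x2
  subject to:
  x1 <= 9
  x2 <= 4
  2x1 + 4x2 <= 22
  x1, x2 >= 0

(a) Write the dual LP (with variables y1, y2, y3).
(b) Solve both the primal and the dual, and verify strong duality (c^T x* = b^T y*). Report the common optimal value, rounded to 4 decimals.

The standard primal-dual pair for 'max c^T x s.t. A x <= b, x >= 0' is:
  Dual:  min b^T y  s.t.  A^T y >= c,  y >= 0.

So the dual LP is:
  minimize  9y1 + 4y2 + 22y3
  subject to:
    y1 + 2y3 >= 1
    y2 + 4y3 >= 6
    y1, y2, y3 >= 0

Solving the primal: x* = (3, 4).
  primal value c^T x* = 27.
Solving the dual: y* = (0, 4, 0.5).
  dual value b^T y* = 27.
Strong duality: c^T x* = b^T y*. Confirmed.

27


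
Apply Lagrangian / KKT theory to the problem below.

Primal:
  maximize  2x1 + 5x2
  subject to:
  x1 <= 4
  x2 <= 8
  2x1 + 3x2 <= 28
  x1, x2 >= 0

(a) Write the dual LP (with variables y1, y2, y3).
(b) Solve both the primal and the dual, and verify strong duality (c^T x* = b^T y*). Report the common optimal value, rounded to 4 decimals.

The standard primal-dual pair for 'max c^T x s.t. A x <= b, x >= 0' is:
  Dual:  min b^T y  s.t.  A^T y >= c,  y >= 0.

So the dual LP is:
  minimize  4y1 + 8y2 + 28y3
  subject to:
    y1 + 2y3 >= 2
    y2 + 3y3 >= 5
    y1, y2, y3 >= 0

Solving the primal: x* = (2, 8).
  primal value c^T x* = 44.
Solving the dual: y* = (0, 2, 1).
  dual value b^T y* = 44.
Strong duality: c^T x* = b^T y*. Confirmed.

44


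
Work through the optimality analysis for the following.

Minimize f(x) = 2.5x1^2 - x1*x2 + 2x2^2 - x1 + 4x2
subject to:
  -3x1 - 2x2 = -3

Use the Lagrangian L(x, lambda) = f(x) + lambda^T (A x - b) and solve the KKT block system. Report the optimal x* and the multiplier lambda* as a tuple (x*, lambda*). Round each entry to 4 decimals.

Form the Lagrangian:
  L(x, lambda) = (1/2) x^T Q x + c^T x + lambda^T (A x - b)
Stationarity (grad_x L = 0): Q x + c + A^T lambda = 0.
Primal feasibility: A x = b.

This gives the KKT block system:
  [ Q   A^T ] [ x     ]   [-c ]
  [ A    0  ] [ lambda ] = [ b ]

Solving the linear system:
  x*      = (1.0294, -0.0441)
  lambda* = (1.3971)
  f(x*)   = 1.4926

x* = (1.0294, -0.0441), lambda* = (1.3971)


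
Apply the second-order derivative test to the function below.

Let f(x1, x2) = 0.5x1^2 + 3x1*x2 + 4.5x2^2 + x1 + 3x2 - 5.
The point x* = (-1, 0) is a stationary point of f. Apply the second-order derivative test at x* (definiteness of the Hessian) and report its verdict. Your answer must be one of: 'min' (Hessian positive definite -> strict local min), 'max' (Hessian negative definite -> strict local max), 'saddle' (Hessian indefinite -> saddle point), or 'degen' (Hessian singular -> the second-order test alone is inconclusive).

Compute the Hessian H = grad^2 f:
  H = [[1, 3], [3, 9]]
Verify stationarity: grad f(x*) = H x* + g = (0, 0).
Eigenvalues of H: 0, 10.
H has a zero eigenvalue (singular; positive semidefinite but not definite), so H is neither positive definite, negative definite, nor indefinite. The second-order test alone is inconclusive -> degen.
(Indeed, f is constant along the null direction of H through x*, so x* is not a strict local extremum.)

degen


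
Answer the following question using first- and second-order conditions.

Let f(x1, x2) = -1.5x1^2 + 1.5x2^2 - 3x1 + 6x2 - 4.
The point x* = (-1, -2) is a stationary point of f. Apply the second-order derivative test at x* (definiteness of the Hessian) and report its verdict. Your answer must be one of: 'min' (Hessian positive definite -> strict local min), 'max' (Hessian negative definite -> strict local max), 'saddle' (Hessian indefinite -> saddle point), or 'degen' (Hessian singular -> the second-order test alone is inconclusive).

Compute the Hessian H = grad^2 f:
  H = [[-3, 0], [0, 3]]
Verify stationarity: grad f(x*) = H x* + g = (0, 0).
Eigenvalues of H: -3, 3.
Eigenvalues have mixed signs, so H is indefinite -> x* is a saddle point.

saddle


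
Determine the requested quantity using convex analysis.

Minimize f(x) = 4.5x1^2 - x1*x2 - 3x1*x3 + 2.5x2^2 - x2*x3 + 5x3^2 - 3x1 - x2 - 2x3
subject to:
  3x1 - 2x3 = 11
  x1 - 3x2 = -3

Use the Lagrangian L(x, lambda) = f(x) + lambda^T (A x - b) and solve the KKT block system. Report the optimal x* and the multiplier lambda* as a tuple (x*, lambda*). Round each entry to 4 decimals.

Form the Lagrangian:
  L(x, lambda) = (1/2) x^T Q x + c^T x + lambda^T (A x - b)
Stationarity (grad_x L = 0): Q x + c + A^T lambda = 0.
Primal feasibility: A x = b.

This gives the KKT block system:
  [ Q   A^T ] [ x     ]   [-c ]
  [ A    0  ] [ lambda ] = [ b ]

Solving the linear system:
  x*      = (3.3351, 2.1117, -0.4974)
  lambda* = (-9.5455, 2.2403)
  f(x*)   = 50.2994

x* = (3.3351, 2.1117, -0.4974), lambda* = (-9.5455, 2.2403)


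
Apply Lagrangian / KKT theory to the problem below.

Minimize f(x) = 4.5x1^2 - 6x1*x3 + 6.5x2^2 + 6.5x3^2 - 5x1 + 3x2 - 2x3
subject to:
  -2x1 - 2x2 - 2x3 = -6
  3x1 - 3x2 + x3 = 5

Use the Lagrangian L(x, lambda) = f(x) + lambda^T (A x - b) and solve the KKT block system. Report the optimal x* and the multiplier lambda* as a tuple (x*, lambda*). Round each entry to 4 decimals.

Form the Lagrangian:
  L(x, lambda) = (1/2) x^T Q x + c^T x + lambda^T (A x - b)
Stationarity (grad_x L = 0): Q x + c + A^T lambda = 0.
Primal feasibility: A x = b.

This gives the KKT block system:
  [ Q   A^T ] [ x     ]   [-c ]
  [ A    0  ] [ lambda ] = [ b ]

Solving the linear system:
  x*      = (1.563, 0.2815, 1.1555)
  lambda* = (2.1985, 0.7542)
  f(x*)   = 0.0693

x* = (1.563, 0.2815, 1.1555), lambda* = (2.1985, 0.7542)


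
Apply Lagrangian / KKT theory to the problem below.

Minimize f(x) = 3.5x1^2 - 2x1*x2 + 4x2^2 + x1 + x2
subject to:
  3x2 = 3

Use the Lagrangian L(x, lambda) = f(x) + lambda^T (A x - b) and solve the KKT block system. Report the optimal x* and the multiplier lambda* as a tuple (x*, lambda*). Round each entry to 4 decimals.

Form the Lagrangian:
  L(x, lambda) = (1/2) x^T Q x + c^T x + lambda^T (A x - b)
Stationarity (grad_x L = 0): Q x + c + A^T lambda = 0.
Primal feasibility: A x = b.

This gives the KKT block system:
  [ Q   A^T ] [ x     ]   [-c ]
  [ A    0  ] [ lambda ] = [ b ]

Solving the linear system:
  x*      = (0.1429, 1)
  lambda* = (-2.9048)
  f(x*)   = 4.9286

x* = (0.1429, 1), lambda* = (-2.9048)


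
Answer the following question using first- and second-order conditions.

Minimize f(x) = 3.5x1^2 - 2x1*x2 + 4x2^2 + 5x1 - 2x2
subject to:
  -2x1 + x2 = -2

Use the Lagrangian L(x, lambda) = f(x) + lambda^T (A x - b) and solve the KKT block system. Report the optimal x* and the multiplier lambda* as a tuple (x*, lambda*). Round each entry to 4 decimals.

Form the Lagrangian:
  L(x, lambda) = (1/2) x^T Q x + c^T x + lambda^T (A x - b)
Stationarity (grad_x L = 0): Q x + c + A^T lambda = 0.
Primal feasibility: A x = b.

This gives the KKT block system:
  [ Q   A^T ] [ x     ]   [-c ]
  [ A    0  ] [ lambda ] = [ b ]

Solving the linear system:
  x*      = (0.871, -0.2581)
  lambda* = (5.8065)
  f(x*)   = 8.2419

x* = (0.871, -0.2581), lambda* = (5.8065)


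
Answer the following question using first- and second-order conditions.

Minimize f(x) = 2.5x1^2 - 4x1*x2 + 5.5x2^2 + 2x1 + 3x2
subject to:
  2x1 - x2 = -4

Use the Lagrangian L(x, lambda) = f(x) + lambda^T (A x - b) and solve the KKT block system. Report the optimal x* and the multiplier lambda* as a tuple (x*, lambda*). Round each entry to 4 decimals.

Form the Lagrangian:
  L(x, lambda) = (1/2) x^T Q x + c^T x + lambda^T (A x - b)
Stationarity (grad_x L = 0): Q x + c + A^T lambda = 0.
Primal feasibility: A x = b.

This gives the KKT block system:
  [ Q   A^T ] [ x     ]   [-c ]
  [ A    0  ] [ lambda ] = [ b ]

Solving the linear system:
  x*      = (-2.4242, -0.8485)
  lambda* = (3.3636)
  f(x*)   = 3.0303

x* = (-2.4242, -0.8485), lambda* = (3.3636)


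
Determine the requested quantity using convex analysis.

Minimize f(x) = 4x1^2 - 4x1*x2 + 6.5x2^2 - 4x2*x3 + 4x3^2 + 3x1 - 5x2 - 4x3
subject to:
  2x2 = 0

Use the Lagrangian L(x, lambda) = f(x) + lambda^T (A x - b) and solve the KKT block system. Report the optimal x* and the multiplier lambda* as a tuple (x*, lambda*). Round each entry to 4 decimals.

Form the Lagrangian:
  L(x, lambda) = (1/2) x^T Q x + c^T x + lambda^T (A x - b)
Stationarity (grad_x L = 0): Q x + c + A^T lambda = 0.
Primal feasibility: A x = b.

This gives the KKT block system:
  [ Q   A^T ] [ x     ]   [-c ]
  [ A    0  ] [ lambda ] = [ b ]

Solving the linear system:
  x*      = (-0.375, 0, 0.5)
  lambda* = (2.75)
  f(x*)   = -1.5625

x* = (-0.375, 0, 0.5), lambda* = (2.75)


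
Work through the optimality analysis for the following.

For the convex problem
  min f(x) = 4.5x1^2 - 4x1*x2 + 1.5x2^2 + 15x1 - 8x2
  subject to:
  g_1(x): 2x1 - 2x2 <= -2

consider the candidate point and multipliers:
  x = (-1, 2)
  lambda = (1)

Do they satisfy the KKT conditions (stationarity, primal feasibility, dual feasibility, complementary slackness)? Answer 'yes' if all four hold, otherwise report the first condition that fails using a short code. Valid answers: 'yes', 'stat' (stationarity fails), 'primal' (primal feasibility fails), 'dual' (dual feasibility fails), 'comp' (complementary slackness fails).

Gradient of f: grad f(x) = Q x + c = (-2, 2)
Constraint values g_i(x) = a_i^T x - b_i:
  g_1((-1, 2)) = -4
Stationarity residual: grad f(x) + sum_i lambda_i a_i = (0, 0)
  -> stationarity OK
Primal feasibility (all g_i <= 0): OK
Dual feasibility (all lambda_i >= 0): OK
Complementary slackness (lambda_i * g_i(x) = 0 for all i): FAILS

Verdict: the first failing condition is complementary_slackness -> comp.

comp


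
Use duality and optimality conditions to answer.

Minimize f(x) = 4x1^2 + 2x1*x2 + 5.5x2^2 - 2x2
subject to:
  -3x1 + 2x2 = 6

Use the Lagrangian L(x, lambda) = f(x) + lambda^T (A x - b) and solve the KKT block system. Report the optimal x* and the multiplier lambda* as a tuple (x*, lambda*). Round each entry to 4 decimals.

Form the Lagrangian:
  L(x, lambda) = (1/2) x^T Q x + c^T x + lambda^T (A x - b)
Stationarity (grad_x L = 0): Q x + c + A^T lambda = 0.
Primal feasibility: A x = b.

This gives the KKT block system:
  [ Q   A^T ] [ x     ]   [-c ]
  [ A    0  ] [ lambda ] = [ b ]

Solving the linear system:
  x*      = (-1.3548, 0.9677)
  lambda* = (-2.9677)
  f(x*)   = 7.9355

x* = (-1.3548, 0.9677), lambda* = (-2.9677)


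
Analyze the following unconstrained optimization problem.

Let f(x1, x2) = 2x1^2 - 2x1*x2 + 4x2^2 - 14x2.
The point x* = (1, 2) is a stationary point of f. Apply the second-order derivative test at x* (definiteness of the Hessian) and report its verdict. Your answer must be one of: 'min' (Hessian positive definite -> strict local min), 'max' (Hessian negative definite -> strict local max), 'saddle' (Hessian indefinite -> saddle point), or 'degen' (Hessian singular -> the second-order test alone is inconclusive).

Compute the Hessian H = grad^2 f:
  H = [[4, -2], [-2, 8]]
Verify stationarity: grad f(x*) = H x* + g = (0, 0).
Eigenvalues of H: 3.1716, 8.8284.
Both eigenvalues > 0, so H is positive definite -> x* is a strict local min.

min


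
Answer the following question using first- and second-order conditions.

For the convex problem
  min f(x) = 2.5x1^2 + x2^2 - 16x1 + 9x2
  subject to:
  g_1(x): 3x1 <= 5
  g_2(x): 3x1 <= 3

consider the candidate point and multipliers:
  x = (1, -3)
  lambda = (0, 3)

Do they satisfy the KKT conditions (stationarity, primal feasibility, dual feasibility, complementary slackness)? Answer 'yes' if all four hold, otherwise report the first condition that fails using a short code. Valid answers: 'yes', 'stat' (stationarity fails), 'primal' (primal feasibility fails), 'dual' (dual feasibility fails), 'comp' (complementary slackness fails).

Gradient of f: grad f(x) = Q x + c = (-11, 3)
Constraint values g_i(x) = a_i^T x - b_i:
  g_1((1, -3)) = -2
  g_2((1, -3)) = 0
Stationarity residual: grad f(x) + sum_i lambda_i a_i = (-2, 3)
  -> stationarity FAILS
Primal feasibility (all g_i <= 0): OK
Dual feasibility (all lambda_i >= 0): OK
Complementary slackness (lambda_i * g_i(x) = 0 for all i): OK

Verdict: the first failing condition is stationarity -> stat.

stat


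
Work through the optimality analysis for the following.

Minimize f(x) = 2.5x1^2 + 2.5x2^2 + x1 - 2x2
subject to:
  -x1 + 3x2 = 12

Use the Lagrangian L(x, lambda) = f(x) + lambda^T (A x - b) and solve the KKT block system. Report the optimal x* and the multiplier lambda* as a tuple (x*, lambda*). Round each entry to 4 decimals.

Form the Lagrangian:
  L(x, lambda) = (1/2) x^T Q x + c^T x + lambda^T (A x - b)
Stationarity (grad_x L = 0): Q x + c + A^T lambda = 0.
Primal feasibility: A x = b.

This gives the KKT block system:
  [ Q   A^T ] [ x     ]   [-c ]
  [ A    0  ] [ lambda ] = [ b ]

Solving the linear system:
  x*      = (-1.26, 3.58)
  lambda* = (-5.3)
  f(x*)   = 27.59

x* = (-1.26, 3.58), lambda* = (-5.3)


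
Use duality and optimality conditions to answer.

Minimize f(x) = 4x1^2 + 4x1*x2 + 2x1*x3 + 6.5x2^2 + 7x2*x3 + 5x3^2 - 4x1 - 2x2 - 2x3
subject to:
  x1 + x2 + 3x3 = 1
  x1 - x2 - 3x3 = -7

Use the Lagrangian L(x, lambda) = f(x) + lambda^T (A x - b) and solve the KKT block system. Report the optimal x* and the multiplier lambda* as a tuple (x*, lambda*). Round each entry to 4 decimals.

Form the Lagrangian:
  L(x, lambda) = (1/2) x^T Q x + c^T x + lambda^T (A x - b)
Stationarity (grad_x L = 0): Q x + c + A^T lambda = 0.
Primal feasibility: A x = b.

This gives the KKT block system:
  [ Q   A^T ] [ x     ]   [-c ]
  [ A    0  ] [ lambda ] = [ b ]

Solving the linear system:
  x*      = (-3, 0.6824, 1.1059)
  lambda* = (10.2235, 12.8353)
  f(x*)   = 44.0235

x* = (-3, 0.6824, 1.1059), lambda* = (10.2235, 12.8353)


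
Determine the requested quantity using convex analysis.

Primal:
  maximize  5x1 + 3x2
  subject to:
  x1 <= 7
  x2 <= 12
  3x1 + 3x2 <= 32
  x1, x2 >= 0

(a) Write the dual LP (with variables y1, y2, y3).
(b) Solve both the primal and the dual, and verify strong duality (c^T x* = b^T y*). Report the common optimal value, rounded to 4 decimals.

The standard primal-dual pair for 'max c^T x s.t. A x <= b, x >= 0' is:
  Dual:  min b^T y  s.t.  A^T y >= c,  y >= 0.

So the dual LP is:
  minimize  7y1 + 12y2 + 32y3
  subject to:
    y1 + 3y3 >= 5
    y2 + 3y3 >= 3
    y1, y2, y3 >= 0

Solving the primal: x* = (7, 3.6667).
  primal value c^T x* = 46.
Solving the dual: y* = (2, 0, 1).
  dual value b^T y* = 46.
Strong duality: c^T x* = b^T y*. Confirmed.

46


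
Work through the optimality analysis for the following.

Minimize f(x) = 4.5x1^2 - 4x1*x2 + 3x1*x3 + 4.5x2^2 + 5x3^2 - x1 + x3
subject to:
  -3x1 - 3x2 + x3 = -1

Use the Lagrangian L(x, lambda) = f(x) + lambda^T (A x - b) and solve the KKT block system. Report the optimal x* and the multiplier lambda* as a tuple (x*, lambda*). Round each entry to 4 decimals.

Form the Lagrangian:
  L(x, lambda) = (1/2) x^T Q x + c^T x + lambda^T (A x - b)
Stationarity (grad_x L = 0): Q x + c + A^T lambda = 0.
Primal feasibility: A x = b.

This gives the KKT block system:
  [ Q   A^T ] [ x     ]   [-c ]
  [ A    0  ] [ lambda ] = [ b ]

Solving the linear system:
  x*      = (0.197, 0.0837, -0.1579)
  lambda* = (-0.0117)
  f(x*)   = -0.1833

x* = (0.197, 0.0837, -0.1579), lambda* = (-0.0117)


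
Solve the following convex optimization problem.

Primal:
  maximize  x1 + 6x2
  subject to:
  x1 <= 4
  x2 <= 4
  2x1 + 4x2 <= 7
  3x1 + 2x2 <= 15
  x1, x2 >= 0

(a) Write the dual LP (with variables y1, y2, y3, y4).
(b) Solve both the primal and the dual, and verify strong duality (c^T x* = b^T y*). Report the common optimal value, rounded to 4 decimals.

The standard primal-dual pair for 'max c^T x s.t. A x <= b, x >= 0' is:
  Dual:  min b^T y  s.t.  A^T y >= c,  y >= 0.

So the dual LP is:
  minimize  4y1 + 4y2 + 7y3 + 15y4
  subject to:
    y1 + 2y3 + 3y4 >= 1
    y2 + 4y3 + 2y4 >= 6
    y1, y2, y3, y4 >= 0

Solving the primal: x* = (0, 1.75).
  primal value c^T x* = 10.5.
Solving the dual: y* = (0, 0, 1.5, 0).
  dual value b^T y* = 10.5.
Strong duality: c^T x* = b^T y*. Confirmed.

10.5


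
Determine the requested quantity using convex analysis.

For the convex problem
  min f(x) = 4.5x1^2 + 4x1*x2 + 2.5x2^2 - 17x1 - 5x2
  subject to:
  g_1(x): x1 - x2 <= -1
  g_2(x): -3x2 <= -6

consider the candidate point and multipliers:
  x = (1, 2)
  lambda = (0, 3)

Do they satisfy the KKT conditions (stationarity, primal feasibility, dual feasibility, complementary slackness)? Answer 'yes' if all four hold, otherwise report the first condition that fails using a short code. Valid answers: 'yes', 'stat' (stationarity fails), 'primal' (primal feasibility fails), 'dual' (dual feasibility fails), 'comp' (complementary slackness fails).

Gradient of f: grad f(x) = Q x + c = (0, 9)
Constraint values g_i(x) = a_i^T x - b_i:
  g_1((1, 2)) = 0
  g_2((1, 2)) = 0
Stationarity residual: grad f(x) + sum_i lambda_i a_i = (0, 0)
  -> stationarity OK
Primal feasibility (all g_i <= 0): OK
Dual feasibility (all lambda_i >= 0): OK
Complementary slackness (lambda_i * g_i(x) = 0 for all i): OK

Verdict: yes, KKT holds.

yes


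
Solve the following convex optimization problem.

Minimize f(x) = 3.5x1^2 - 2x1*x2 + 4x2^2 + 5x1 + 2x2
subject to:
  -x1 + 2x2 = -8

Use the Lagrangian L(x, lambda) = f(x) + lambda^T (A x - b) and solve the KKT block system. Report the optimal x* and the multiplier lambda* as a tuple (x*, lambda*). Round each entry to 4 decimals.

Form the Lagrangian:
  L(x, lambda) = (1/2) x^T Q x + c^T x + lambda^T (A x - b)
Stationarity (grad_x L = 0): Q x + c + A^T lambda = 0.
Primal feasibility: A x = b.

This gives the KKT block system:
  [ Q   A^T ] [ x     ]   [-c ]
  [ A    0  ] [ lambda ] = [ b ]

Solving the linear system:
  x*      = (0.2857, -3.8571)
  lambda* = (14.7143)
  f(x*)   = 55.7143

x* = (0.2857, -3.8571), lambda* = (14.7143)


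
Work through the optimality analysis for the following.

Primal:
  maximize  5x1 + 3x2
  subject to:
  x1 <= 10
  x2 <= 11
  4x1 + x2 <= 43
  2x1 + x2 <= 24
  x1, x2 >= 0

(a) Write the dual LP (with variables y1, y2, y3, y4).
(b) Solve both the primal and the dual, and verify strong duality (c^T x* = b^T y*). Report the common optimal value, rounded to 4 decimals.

The standard primal-dual pair for 'max c^T x s.t. A x <= b, x >= 0' is:
  Dual:  min b^T y  s.t.  A^T y >= c,  y >= 0.

So the dual LP is:
  minimize  10y1 + 11y2 + 43y3 + 24y4
  subject to:
    y1 + 4y3 + 2y4 >= 5
    y2 + y3 + y4 >= 3
    y1, y2, y3, y4 >= 0

Solving the primal: x* = (6.5, 11).
  primal value c^T x* = 65.5.
Solving the dual: y* = (0, 0.5, 0, 2.5).
  dual value b^T y* = 65.5.
Strong duality: c^T x* = b^T y*. Confirmed.

65.5


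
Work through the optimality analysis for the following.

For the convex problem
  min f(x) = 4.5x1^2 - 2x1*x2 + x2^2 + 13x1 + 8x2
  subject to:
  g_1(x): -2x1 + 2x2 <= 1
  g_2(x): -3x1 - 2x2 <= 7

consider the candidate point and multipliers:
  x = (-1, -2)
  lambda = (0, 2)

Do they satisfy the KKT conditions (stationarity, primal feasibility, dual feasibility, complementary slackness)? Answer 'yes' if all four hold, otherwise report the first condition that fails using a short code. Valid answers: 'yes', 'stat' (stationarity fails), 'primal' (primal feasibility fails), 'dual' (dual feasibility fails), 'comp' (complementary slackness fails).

Gradient of f: grad f(x) = Q x + c = (8, 6)
Constraint values g_i(x) = a_i^T x - b_i:
  g_1((-1, -2)) = -3
  g_2((-1, -2)) = 0
Stationarity residual: grad f(x) + sum_i lambda_i a_i = (2, 2)
  -> stationarity FAILS
Primal feasibility (all g_i <= 0): OK
Dual feasibility (all lambda_i >= 0): OK
Complementary slackness (lambda_i * g_i(x) = 0 for all i): OK

Verdict: the first failing condition is stationarity -> stat.

stat


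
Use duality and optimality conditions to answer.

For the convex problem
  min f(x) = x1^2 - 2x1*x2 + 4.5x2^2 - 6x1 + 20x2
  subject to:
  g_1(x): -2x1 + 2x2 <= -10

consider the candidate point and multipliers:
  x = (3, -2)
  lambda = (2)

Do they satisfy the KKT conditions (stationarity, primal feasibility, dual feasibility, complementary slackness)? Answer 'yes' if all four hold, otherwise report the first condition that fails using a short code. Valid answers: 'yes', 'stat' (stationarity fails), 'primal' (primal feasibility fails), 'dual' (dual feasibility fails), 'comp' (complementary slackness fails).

Gradient of f: grad f(x) = Q x + c = (4, -4)
Constraint values g_i(x) = a_i^T x - b_i:
  g_1((3, -2)) = 0
Stationarity residual: grad f(x) + sum_i lambda_i a_i = (0, 0)
  -> stationarity OK
Primal feasibility (all g_i <= 0): OK
Dual feasibility (all lambda_i >= 0): OK
Complementary slackness (lambda_i * g_i(x) = 0 for all i): OK

Verdict: yes, KKT holds.

yes


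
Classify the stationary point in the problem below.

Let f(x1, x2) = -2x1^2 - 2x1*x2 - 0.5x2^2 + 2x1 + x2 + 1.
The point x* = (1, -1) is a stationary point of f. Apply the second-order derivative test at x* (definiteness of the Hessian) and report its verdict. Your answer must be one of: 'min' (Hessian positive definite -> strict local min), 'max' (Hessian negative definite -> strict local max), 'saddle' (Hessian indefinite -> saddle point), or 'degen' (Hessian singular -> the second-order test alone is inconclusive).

Compute the Hessian H = grad^2 f:
  H = [[-4, -2], [-2, -1]]
Verify stationarity: grad f(x*) = H x* + g = (0, 0).
Eigenvalues of H: -5, 0.
H has a zero eigenvalue (singular; negative semidefinite but not definite), so H is neither positive definite, negative definite, nor indefinite. The second-order test alone is inconclusive -> degen.
(Indeed, f is constant along the null direction of H through x*, so x* is not a strict local extremum.)

degen


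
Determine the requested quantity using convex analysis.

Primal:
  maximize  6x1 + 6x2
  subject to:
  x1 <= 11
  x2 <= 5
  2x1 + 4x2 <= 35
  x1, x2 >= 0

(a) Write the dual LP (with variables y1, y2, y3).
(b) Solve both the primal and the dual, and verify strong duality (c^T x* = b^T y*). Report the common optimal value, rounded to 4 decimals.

The standard primal-dual pair for 'max c^T x s.t. A x <= b, x >= 0' is:
  Dual:  min b^T y  s.t.  A^T y >= c,  y >= 0.

So the dual LP is:
  minimize  11y1 + 5y2 + 35y3
  subject to:
    y1 + 2y3 >= 6
    y2 + 4y3 >= 6
    y1, y2, y3 >= 0

Solving the primal: x* = (11, 3.25).
  primal value c^T x* = 85.5.
Solving the dual: y* = (3, 0, 1.5).
  dual value b^T y* = 85.5.
Strong duality: c^T x* = b^T y*. Confirmed.

85.5


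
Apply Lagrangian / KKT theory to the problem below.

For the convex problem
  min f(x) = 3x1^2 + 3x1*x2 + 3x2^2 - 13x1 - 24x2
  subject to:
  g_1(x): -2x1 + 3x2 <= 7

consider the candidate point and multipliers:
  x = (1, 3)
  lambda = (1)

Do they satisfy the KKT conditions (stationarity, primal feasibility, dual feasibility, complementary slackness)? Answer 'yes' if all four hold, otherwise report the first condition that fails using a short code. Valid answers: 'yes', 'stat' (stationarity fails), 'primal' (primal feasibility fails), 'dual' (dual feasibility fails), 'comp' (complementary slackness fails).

Gradient of f: grad f(x) = Q x + c = (2, -3)
Constraint values g_i(x) = a_i^T x - b_i:
  g_1((1, 3)) = 0
Stationarity residual: grad f(x) + sum_i lambda_i a_i = (0, 0)
  -> stationarity OK
Primal feasibility (all g_i <= 0): OK
Dual feasibility (all lambda_i >= 0): OK
Complementary slackness (lambda_i * g_i(x) = 0 for all i): OK

Verdict: yes, KKT holds.

yes
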